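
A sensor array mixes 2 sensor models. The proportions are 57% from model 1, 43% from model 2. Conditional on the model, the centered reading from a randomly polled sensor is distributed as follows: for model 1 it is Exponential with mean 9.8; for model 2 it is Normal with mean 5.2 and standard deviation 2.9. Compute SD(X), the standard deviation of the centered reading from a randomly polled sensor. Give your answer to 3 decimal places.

Per component, 1: μ=9.8, E[X²]=192.08; 2: μ=5.2, E[X²]=35.45.
E[X] = 0.57·9.8 + 0.43·5.2 = 7.822.
E[X²] = 0.57·192.08 + 0.43·35.45 = 124.729.
Var(X) = E[X²] − (E[X])² = 124.729 − 61.1837 = 63.5454.
SD(X) = √63.5454 = 7.97154.

7.972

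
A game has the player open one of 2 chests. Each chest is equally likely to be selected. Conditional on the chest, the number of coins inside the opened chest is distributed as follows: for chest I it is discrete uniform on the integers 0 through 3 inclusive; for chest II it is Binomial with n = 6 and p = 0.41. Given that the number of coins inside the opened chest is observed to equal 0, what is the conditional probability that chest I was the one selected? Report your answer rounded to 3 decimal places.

0.856

Likelihoods P(X=0 | ·): I: 0.25; II: 0.0421805.
Posterior ∝ prior × likelihood. Numerator for I: 0.5·0.25 = 0.125.
Normalizing constant: 0.5·0.25 + 0.5·0.0421805 = 0.14609.
P(I | observation) = 0.125 / 0.14609 = 0.855635.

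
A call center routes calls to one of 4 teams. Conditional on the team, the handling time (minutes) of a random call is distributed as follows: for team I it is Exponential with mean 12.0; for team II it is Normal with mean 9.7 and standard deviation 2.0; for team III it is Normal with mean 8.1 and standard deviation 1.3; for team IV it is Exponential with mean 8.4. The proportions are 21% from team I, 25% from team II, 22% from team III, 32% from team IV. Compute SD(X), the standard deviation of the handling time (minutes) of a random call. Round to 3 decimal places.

Per component, I: μ=12, E[X²]=288; II: μ=9.7, E[X²]=98.09; III: μ=8.1, E[X²]=67.3; IV: μ=8.4, E[X²]=141.12.
E[X] = 0.21·12 + 0.25·9.7 + 0.22·8.1 + 0.32·8.4 = 9.415.
E[X²] = 0.21·288 + 0.25·98.09 + 0.22·67.3 + 0.32·141.12 = 144.967.
Var(X) = E[X²] − (E[X])² = 144.967 − 88.6422 = 56.3247.
SD(X) = √56.3247 = 7.50498.

7.505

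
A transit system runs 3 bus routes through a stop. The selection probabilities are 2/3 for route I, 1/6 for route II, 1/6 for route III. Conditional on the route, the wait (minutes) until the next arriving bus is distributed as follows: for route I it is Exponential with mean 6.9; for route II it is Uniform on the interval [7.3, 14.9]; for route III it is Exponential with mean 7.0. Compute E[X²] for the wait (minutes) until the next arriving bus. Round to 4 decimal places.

For each component E[X²] = Var + (mean)², giving I: 95.22; II: 128.023; III: 98.
Overall E[X²] = 0.666667·95.22 + 0.166667·128.023 + 0.166667·98 = 101.151.

101.1506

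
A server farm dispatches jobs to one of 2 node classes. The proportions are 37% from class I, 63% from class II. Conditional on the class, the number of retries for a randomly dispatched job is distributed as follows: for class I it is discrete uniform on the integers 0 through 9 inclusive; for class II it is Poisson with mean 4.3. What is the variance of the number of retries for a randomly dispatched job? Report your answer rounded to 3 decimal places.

5.771

Per component, I: μ=4.5, E[X²]=28.5; II: μ=4.3, E[X²]=22.79.
E[X] = 0.37·4.5 + 0.63·4.3 = 4.374.
E[X²] = 0.37·28.5 + 0.63·22.79 = 24.9027.
Var(X) = E[X²] − (E[X])² = 24.9027 − 19.1319 = 5.77082.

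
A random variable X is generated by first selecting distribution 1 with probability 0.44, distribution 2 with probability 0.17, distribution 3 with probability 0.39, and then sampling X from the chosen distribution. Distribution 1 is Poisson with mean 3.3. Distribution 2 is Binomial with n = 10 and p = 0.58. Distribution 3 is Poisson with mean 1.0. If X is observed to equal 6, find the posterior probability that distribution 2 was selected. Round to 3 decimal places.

Likelihoods P(X=6 | ·): 1: 0.0661575; 2: 0.248762; 3: 0.000510944.
Posterior ∝ prior × likelihood. Numerator for 2: 0.17·0.248762 = 0.0422896.
Normalizing constant: 0.44·0.0661575 + 0.17·0.248762 + 0.39·0.000510944 = 0.0715982.
P(2 | observation) = 0.0422896 / 0.0715982 = 0.590652.

0.591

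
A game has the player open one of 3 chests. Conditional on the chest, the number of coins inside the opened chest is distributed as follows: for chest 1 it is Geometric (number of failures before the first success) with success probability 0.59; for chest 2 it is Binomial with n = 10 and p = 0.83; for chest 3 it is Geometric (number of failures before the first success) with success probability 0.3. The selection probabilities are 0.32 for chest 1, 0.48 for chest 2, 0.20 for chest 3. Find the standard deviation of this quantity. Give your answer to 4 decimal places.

Per component, 1: μ=0.694915, E[X²]=1.66073; 2: μ=8.3, E[X²]=70.301; 3: μ=2.33333, E[X²]=13.2222.
E[X] = 0.32·0.694915 + 0.48·8.3 + 0.2·2.33333 = 4.67304.
E[X²] = 0.32·1.66073 + 0.48·70.301 + 0.2·13.2222 = 36.9204.
Var(X) = E[X²] − (E[X])² = 36.9204 − 21.8373 = 15.0831.
SD(X) = √15.0831 = 3.88369.

3.8837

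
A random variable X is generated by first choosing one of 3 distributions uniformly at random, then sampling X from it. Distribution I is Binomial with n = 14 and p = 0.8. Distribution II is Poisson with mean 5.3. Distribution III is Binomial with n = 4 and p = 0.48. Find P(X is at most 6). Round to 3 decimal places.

0.573

Conditional on each component, P(X ≤ 6): I: 0.00239721; II: 0.717134; III: 1.
By total probability, P(X ≤ 6) = 0.333333·0.00239721 + 0.333333·0.717134 + 0.333333·1 = 0.573177.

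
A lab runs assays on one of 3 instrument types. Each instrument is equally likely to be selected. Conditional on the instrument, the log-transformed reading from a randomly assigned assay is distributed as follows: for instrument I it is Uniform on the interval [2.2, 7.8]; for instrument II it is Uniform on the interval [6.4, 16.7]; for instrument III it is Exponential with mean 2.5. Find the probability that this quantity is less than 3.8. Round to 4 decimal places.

Conditional on each instrument, P(X < 3.8): I: 0.285714; II: 0; III: 0.781288.
By total probability, P(X < 3.8) = 0.333333·0.285714 + 0.333333·0 + 0.333333·0.781288 = 0.355667.

0.3557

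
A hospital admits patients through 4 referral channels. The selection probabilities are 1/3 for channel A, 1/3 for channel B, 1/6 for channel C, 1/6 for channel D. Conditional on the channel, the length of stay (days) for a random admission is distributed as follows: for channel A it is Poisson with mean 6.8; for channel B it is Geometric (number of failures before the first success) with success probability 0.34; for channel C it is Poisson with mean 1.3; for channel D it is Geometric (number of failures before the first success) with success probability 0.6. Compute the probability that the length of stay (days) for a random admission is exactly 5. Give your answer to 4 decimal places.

0.0616

Conditional on each channel, P(X = 5): A: 0.134946; B: 0.0425793; C: 0.00843243; D: 0.006144.
By total probability, P(X = 5) = 0.333333·0.134946 + 0.333333·0.0425793 + 0.166667·0.00843243 + 0.166667·0.006144 = 0.0616046.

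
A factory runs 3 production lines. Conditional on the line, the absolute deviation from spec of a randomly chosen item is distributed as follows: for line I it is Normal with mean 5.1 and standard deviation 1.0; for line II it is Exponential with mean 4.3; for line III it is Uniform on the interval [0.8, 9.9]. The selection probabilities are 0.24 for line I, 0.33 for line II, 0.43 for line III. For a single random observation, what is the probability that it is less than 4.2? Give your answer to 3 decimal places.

Conditional on each line, P(X < 4.2): I: 0.18406; II: 0.623465; III: 0.373626.
By total probability, P(X < 4.2) = 0.24·0.18406 + 0.33·0.623465 + 0.43·0.373626 = 0.410577.

0.411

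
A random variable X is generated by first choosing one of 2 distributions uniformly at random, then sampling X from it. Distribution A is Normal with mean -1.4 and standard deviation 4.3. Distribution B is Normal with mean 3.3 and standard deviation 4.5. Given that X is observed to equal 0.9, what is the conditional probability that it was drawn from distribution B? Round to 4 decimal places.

0.4888

Likelihoods f(0.9 | ·): A: 0.080411; B: 0.0769009.
Posterior ∝ prior × likelihood. Numerator for B: 0.5·0.0769009 = 0.0384504.
Normalizing constant: 0.5·0.080411 + 0.5·0.0769009 = 0.078656.
P(B | observation) = 0.0384504 / 0.078656 = 0.488843.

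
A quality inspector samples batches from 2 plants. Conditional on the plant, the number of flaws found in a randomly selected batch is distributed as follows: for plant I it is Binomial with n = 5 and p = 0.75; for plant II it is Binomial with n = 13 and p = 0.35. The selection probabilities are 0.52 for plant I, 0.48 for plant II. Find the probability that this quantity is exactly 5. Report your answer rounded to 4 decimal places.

Conditional on each plant, P(X = 5): I: 0.237305; II: 0.21539.
By total probability, P(X = 5) = 0.52·0.237305 + 0.48·0.21539 = 0.226786.

0.2268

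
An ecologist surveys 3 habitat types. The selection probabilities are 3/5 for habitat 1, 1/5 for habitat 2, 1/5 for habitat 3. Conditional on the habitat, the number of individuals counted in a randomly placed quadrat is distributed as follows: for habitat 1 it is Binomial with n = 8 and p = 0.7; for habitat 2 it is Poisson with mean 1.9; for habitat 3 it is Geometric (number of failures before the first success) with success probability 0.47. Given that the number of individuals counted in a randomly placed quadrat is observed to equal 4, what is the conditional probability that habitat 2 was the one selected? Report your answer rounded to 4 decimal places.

Likelihoods P(X=4 | ·): 1: 0.136137; 2: 0.0812164; 3: 0.0370853.
Posterior ∝ prior × likelihood. Numerator for 2: 0.2·0.0812164 = 0.0162433.
Normalizing constant: 0.6·0.136137 + 0.2·0.0812164 + 0.2·0.0370853 = 0.105342.
P(2 | observation) = 0.0162433 / 0.105342 = 0.154195.

0.1542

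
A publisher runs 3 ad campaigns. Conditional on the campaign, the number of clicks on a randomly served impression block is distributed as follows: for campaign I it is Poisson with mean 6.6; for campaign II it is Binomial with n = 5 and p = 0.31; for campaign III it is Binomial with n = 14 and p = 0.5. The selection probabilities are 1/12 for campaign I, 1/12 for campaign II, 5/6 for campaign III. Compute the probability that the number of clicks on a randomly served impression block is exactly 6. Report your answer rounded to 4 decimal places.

0.1658

Conditional on each campaign, P(X = 6): I: 0.156166; II: 0; III: 0.183289.
By total probability, P(X = 6) = 0.0833333·0.156166 + 0.0833333·0 + 0.833333·0.183289 = 0.165754.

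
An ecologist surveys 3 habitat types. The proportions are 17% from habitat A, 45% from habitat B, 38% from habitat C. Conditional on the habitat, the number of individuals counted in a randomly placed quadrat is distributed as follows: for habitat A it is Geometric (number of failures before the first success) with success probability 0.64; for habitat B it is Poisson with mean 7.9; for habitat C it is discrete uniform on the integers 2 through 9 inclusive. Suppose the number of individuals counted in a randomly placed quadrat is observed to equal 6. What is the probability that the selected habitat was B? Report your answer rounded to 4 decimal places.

0.5413

Likelihoods P(X=6 | ·): A: 0.00139314; B: 0.125171; C: 0.125.
Posterior ∝ prior × likelihood. Numerator for B: 0.45·0.125171 = 0.0563269.
Normalizing constant: 0.17·0.00139314 + 0.45·0.125171 + 0.38·0.125 = 0.104064.
P(B | observation) = 0.0563269 / 0.104064 = 0.541273.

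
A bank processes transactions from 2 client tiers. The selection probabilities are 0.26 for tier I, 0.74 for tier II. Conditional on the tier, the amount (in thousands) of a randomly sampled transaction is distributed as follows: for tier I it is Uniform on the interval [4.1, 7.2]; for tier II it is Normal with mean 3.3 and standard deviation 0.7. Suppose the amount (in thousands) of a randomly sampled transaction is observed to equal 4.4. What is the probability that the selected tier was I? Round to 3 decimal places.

Likelihoods f(4.4 | ·): I: 0.322581; II: 0.165803.
Posterior ∝ prior × likelihood. Numerator for I: 0.26·0.322581 = 0.083871.
Normalizing constant: 0.26·0.322581 + 0.74·0.165803 = 0.206565.
P(I | observation) = 0.083871 / 0.206565 = 0.406027.

0.406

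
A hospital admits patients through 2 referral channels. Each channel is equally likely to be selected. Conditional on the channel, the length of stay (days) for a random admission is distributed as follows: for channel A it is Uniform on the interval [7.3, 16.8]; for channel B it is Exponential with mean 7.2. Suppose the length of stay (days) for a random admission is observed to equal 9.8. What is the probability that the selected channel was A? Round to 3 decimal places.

Likelihoods f(9.8 | ·): A: 0.105263; B: 0.0356077.
Posterior ∝ prior × likelihood. Numerator for A: 0.5·0.105263 = 0.0526316.
Normalizing constant: 0.5·0.105263 + 0.5·0.0356077 = 0.0704355.
P(A | observation) = 0.0526316 / 0.0704355 = 0.747231.

0.747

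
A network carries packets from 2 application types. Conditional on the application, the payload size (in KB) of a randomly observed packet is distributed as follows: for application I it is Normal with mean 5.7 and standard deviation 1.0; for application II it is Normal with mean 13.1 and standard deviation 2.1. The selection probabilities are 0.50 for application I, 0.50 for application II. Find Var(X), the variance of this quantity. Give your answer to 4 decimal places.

Per component, I: μ=5.7, E[X²]=33.49; II: μ=13.1, E[X²]=176.02.
E[X] = 0.5·5.7 + 0.5·13.1 = 9.4.
E[X²] = 0.5·33.49 + 0.5·176.02 = 104.755.
Var(X) = E[X²] − (E[X])² = 104.755 − 88.36 = 16.395.

16.3950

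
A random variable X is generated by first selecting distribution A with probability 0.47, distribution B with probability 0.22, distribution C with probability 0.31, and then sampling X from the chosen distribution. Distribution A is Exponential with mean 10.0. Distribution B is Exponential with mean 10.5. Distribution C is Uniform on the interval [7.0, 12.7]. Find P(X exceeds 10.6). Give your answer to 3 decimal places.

0.357

Conditional on each component, P(X > 10.6): A: 0.346456; B: 0.364392; C: 0.368421.
By total probability, P(X > 10.6) = 0.47·0.346456 + 0.22·0.364392 + 0.31·0.368421 = 0.357211.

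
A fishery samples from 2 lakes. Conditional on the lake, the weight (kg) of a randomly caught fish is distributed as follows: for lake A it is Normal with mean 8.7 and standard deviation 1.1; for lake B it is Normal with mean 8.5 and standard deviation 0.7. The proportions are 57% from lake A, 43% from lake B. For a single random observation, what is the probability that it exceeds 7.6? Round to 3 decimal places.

Conditional on each lake, P(X > 7.6): A: 0.841345; B: 0.900729.
By total probability, P(X > 7.6) = 0.57·0.841345 + 0.43·0.900729 = 0.86688.

0.867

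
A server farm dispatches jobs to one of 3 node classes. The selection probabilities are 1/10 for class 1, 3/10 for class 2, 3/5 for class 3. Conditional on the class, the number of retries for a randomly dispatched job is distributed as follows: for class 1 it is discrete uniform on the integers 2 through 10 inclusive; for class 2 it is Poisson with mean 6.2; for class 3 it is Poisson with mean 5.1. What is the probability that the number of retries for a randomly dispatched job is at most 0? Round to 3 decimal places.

0.004

Conditional on each class, P(X ≤ 0): 1: 0; 2: 0.00202943; 3: 0.00609675.
By total probability, P(X ≤ 0) = 0.1·0 + 0.3·0.00202943 + 0.6·0.00609675 = 0.00426688.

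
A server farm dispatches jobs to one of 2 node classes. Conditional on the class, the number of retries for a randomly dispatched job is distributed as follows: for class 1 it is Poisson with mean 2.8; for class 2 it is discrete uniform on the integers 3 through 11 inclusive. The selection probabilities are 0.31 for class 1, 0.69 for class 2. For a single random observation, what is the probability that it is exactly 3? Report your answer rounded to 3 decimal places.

Conditional on each class, P(X = 3): 1: 0.222484; 2: 0.111111.
By total probability, P(X = 3) = 0.31·0.222484 + 0.69·0.111111 = 0.145637.

0.146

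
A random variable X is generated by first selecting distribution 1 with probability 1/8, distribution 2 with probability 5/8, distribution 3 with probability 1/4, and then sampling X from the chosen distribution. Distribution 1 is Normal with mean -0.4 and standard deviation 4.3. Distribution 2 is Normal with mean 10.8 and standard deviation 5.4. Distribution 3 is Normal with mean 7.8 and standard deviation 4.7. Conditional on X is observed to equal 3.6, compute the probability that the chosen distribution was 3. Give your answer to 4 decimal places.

Likelihoods f(3.6 | ·): 1: 0.0601918; 2: 0.0303722; 3: 0.0569389.
Posterior ∝ prior × likelihood. Numerator for 3: 0.25·0.0569389 = 0.0142347.
Normalizing constant: 0.125·0.0601918 + 0.625·0.0303722 + 0.25·0.0569389 = 0.0407413.
P(3 | observation) = 0.0142347 / 0.0407413 = 0.349393.

0.3494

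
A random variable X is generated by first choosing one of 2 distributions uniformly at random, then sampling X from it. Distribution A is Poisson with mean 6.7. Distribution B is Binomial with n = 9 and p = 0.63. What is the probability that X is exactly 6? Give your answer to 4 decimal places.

0.2103

Conditional on each component, P(X = 6): A: 0.154648; B: 0.266028.
By total probability, P(X = 6) = 0.5·0.154648 + 0.5·0.266028 = 0.210338.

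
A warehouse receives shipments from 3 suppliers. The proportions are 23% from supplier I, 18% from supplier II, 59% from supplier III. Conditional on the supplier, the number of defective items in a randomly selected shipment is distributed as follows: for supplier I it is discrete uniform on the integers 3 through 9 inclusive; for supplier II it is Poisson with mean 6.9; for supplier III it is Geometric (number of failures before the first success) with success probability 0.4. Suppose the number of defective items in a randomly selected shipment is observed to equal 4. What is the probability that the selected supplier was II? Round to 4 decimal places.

Likelihoods P(X=4 | ·): I: 0.142857; II: 0.0951816; III: 0.05184.
Posterior ∝ prior × likelihood. Numerator for II: 0.18·0.0951816 = 0.0171327.
Normalizing constant: 0.23·0.142857 + 0.18·0.0951816 + 0.59·0.05184 = 0.0805754.
P(II | observation) = 0.0171327 / 0.0805754 = 0.212629.

0.2126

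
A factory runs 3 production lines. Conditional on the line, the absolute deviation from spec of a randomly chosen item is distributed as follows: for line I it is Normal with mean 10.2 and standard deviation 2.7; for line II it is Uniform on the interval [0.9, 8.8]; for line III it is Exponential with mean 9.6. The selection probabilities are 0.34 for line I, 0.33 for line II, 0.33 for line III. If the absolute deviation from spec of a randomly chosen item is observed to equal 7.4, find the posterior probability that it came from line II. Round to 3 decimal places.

0.480

Likelihoods f(7.4 | ·): I: 0.0863011; II: 0.126582; III: 0.0481904.
Posterior ∝ prior × likelihood. Numerator for II: 0.33·0.126582 = 0.0417722.
Normalizing constant: 0.34·0.0863011 + 0.33·0.126582 + 0.33·0.0481904 = 0.0870173.
P(II | observation) = 0.0417722 / 0.0870173 = 0.480044.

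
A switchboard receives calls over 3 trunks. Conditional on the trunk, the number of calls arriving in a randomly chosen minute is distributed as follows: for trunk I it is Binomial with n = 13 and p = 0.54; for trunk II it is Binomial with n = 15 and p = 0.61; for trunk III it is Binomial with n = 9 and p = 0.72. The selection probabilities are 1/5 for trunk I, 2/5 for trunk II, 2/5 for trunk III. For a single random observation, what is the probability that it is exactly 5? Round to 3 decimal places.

0.092

Conditional on each trunk, P(X = 5): I: 0.11847; II: 0.0206467; III: 0.149853.
By total probability, P(X = 5) = 0.2·0.11847 + 0.4·0.0206467 + 0.4·0.149853 = 0.0918939.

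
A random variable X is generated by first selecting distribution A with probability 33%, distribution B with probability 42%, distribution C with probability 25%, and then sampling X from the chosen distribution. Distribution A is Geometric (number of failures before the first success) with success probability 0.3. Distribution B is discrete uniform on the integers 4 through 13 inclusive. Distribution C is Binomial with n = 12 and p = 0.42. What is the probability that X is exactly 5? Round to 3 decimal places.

Conditional on each component, P(X = 5): A: 0.050421; B: 0.1; C: 0.228543.
By total probability, P(X = 5) = 0.33·0.050421 + 0.42·0.1 + 0.25·0.228543 = 0.115775.

0.116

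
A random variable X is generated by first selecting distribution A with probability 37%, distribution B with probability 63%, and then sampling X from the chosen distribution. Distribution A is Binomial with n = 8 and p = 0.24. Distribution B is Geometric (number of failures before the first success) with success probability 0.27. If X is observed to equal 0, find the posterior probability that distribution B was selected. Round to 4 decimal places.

0.8051

Likelihoods P(X=0 | ·): A: 0.111303; B: 0.27.
Posterior ∝ prior × likelihood. Numerator for B: 0.63·0.27 = 0.1701.
Normalizing constant: 0.37·0.111303 + 0.63·0.27 = 0.211282.
P(B | observation) = 0.1701 / 0.211282 = 0.805084.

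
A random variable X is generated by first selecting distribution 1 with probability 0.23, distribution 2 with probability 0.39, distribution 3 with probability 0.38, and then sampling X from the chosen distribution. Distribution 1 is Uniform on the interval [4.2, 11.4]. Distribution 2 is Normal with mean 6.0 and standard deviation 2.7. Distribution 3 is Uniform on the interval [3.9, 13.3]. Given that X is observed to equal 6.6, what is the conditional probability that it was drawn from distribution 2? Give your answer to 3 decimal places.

Likelihoods f(6.6 | ·): 1: 0.138889; 2: 0.144153; 3: 0.106383.
Posterior ∝ prior × likelihood. Numerator for 2: 0.39·0.144153 = 0.0562196.
Normalizing constant: 0.23·0.138889 + 0.39·0.144153 + 0.38·0.106383 = 0.12859.
P(2 | observation) = 0.0562196 / 0.12859 = 0.437202.

0.437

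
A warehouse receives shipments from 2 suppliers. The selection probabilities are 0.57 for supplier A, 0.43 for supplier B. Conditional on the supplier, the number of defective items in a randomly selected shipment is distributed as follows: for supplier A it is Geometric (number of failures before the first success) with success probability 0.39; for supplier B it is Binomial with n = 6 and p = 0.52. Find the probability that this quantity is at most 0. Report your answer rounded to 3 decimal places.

0.228

Conditional on each supplier, P(X ≤ 0): A: 0.39; B: 0.0122306.
By total probability, P(X ≤ 0) = 0.57·0.39 + 0.43·0.0122306 = 0.227559.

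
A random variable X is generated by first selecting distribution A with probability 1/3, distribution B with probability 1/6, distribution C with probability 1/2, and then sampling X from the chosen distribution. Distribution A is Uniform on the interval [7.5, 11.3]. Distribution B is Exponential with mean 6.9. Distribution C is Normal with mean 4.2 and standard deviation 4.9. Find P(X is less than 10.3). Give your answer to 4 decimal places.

Conditional on each component, P(X < 10.3): A: 0.736842; B: 0.775247; C: 0.893415.
By total probability, P(X < 10.3) = 0.333333·0.736842 + 0.166667·0.775247 + 0.5·0.893415 = 0.82153.

0.8215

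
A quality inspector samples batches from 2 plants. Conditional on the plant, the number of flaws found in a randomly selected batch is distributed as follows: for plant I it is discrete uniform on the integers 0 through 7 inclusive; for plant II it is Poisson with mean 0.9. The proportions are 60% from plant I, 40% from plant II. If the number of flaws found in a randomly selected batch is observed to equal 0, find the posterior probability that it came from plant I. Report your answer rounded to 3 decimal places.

0.316

Likelihoods P(X=0 | ·): I: 0.125; II: 0.40657.
Posterior ∝ prior × likelihood. Numerator for I: 0.6·0.125 = 0.075.
Normalizing constant: 0.6·0.125 + 0.4·0.40657 = 0.237628.
P(I | observation) = 0.075 / 0.237628 = 0.31562.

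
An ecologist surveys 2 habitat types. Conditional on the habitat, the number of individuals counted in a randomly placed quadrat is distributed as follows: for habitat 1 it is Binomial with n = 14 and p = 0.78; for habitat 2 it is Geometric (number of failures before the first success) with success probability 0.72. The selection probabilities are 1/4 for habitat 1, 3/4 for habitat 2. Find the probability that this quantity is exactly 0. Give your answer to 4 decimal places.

Conditional on each habitat, P(X = 0): 1: 6.22182e-10; 2: 0.72.
By total probability, P(X = 0) = 0.25·6.22182e-10 + 0.75·0.72 = 0.54.

0.5400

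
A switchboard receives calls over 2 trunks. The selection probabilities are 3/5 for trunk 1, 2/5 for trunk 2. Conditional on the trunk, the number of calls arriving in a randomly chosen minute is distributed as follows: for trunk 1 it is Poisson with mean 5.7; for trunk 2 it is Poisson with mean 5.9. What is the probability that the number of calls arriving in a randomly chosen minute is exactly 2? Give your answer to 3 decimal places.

Conditional on each trunk, P(X = 2): 1: 0.0543552; 2: 0.04768.
By total probability, P(X = 2) = 0.6·0.0543552 + 0.4·0.04768 = 0.0516851.

0.052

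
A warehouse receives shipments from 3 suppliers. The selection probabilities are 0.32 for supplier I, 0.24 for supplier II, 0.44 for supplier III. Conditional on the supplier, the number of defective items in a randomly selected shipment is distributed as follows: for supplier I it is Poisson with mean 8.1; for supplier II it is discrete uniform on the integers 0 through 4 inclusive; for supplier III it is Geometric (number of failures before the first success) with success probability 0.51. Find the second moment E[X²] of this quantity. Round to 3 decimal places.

For each component E[X²] = Var + (mean)², giving I: 73.71; II: 6; III: 2.807.
Overall E[X²] = 0.32·73.71 + 0.24·6 + 0.44·2.807 = 26.2623.

26.262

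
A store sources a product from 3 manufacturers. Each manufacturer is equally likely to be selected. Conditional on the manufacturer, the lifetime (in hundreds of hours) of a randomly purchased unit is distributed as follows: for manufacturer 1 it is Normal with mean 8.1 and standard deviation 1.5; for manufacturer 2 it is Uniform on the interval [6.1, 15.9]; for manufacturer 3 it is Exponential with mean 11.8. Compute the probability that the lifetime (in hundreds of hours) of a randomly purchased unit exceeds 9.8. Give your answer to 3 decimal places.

Conditional on each manufacturer, P(X > 9.8): 1: 0.128537; 2: 0.622449; 3: 0.435828.
By total probability, P(X > 9.8) = 0.333333·0.128537 + 0.333333·0.622449 + 0.333333·0.435828 = 0.395605.

0.396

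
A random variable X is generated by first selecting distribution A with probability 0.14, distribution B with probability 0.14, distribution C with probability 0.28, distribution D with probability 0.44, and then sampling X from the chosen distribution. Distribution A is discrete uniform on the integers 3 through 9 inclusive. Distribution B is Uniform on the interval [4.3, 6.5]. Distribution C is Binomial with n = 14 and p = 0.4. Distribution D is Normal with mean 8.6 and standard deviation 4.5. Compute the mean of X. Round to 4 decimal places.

6.9480

Component means — A: 6; B: 5.4; C: 5.6; D: 8.6.
E[X] = 0.14·6 + 0.14·5.4 + 0.28·5.6 + 0.44·8.6 = 6.948.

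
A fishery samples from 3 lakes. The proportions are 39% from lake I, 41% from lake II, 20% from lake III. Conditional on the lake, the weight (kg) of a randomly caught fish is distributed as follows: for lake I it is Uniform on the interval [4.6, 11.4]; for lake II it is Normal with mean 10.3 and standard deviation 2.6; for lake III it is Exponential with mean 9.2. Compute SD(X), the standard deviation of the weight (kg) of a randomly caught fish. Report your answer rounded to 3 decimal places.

4.718

Per component, I: μ=8, E[X²]=67.8533; II: μ=10.3, E[X²]=112.85; III: μ=9.2, E[X²]=169.28.
E[X] = 0.39·8 + 0.41·10.3 + 0.2·9.2 = 9.183.
E[X²] = 0.39·67.8533 + 0.41·112.85 + 0.2·169.28 = 106.587.
Var(X) = E[X²] − (E[X])² = 106.587 − 84.3275 = 22.2598.
SD(X) = √22.2598 = 4.71803.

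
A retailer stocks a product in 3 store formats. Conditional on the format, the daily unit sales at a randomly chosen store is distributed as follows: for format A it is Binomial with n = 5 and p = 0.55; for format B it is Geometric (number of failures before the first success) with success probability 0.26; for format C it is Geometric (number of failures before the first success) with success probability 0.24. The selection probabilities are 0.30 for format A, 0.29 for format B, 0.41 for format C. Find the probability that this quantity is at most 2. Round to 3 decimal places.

0.525

Conditional on each format, P(X ≤ 2): A: 0.406873; B: 0.594776; C: 0.561024.
By total probability, P(X ≤ 2) = 0.3·0.406873 + 0.29·0.594776 + 0.41·0.561024 = 0.524567.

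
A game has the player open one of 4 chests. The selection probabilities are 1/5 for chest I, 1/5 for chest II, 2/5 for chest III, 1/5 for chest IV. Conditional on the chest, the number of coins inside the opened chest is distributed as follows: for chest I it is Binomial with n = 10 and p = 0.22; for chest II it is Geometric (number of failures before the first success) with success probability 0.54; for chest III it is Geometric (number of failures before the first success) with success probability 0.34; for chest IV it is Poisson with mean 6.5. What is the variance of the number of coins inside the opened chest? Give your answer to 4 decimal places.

8.0937

Per component, I: μ=2.2, E[X²]=6.556; II: μ=0.851852, E[X²]=2.30316; III: μ=1.94118, E[X²]=9.47751; IV: μ=6.5, E[X²]=48.75.
E[X] = 0.2·2.2 + 0.2·0.851852 + 0.4·1.94118 + 0.2·6.5 = 2.68684.
E[X²] = 0.2·6.556 + 0.2·2.30316 + 0.4·9.47751 + 0.2·48.75 = 15.3128.
Var(X) = E[X²] − (E[X])² = 15.3128 − 7.21911 = 8.09372.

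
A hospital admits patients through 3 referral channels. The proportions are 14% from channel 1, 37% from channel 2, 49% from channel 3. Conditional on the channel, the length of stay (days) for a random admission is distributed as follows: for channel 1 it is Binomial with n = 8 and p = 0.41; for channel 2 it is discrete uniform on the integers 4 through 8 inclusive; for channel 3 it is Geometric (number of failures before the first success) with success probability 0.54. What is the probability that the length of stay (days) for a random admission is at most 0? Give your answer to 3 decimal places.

Conditional on each channel, P(X ≤ 0): 1: 0.014683; 2: 0; 3: 0.54.
By total probability, P(X ≤ 0) = 0.14·0.014683 + 0.37·0 + 0.49·0.54 = 0.266656.

0.267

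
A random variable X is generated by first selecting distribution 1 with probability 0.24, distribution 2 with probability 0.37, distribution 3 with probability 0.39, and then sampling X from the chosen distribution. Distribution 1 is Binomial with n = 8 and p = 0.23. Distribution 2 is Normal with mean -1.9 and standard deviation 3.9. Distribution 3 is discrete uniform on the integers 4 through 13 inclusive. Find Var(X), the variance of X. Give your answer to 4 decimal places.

30.1865

Per component, 1: μ=1.84, E[X²]=4.8024; 2: μ=-1.9, E[X²]=18.82; 3: μ=8.5, E[X²]=80.5.
E[X] = 0.24·1.84 + 0.37·-1.9 + 0.39·8.5 = 3.0536.
E[X²] = 0.24·4.8024 + 0.37·18.82 + 0.39·80.5 = 39.511.
Var(X) = E[X²] − (E[X])² = 39.511 − 9.32447 = 30.1865.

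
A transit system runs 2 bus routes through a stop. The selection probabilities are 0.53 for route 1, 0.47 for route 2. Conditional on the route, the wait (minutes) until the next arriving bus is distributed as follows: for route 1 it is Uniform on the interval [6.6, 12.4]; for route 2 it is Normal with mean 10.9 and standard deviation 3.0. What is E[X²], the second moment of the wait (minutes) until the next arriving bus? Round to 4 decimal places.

For each component E[X²] = Var + (mean)², giving 1: 93.0533; 2: 127.81.
Overall E[X²] = 0.53·93.0533 + 0.47·127.81 = 109.389.

109.3890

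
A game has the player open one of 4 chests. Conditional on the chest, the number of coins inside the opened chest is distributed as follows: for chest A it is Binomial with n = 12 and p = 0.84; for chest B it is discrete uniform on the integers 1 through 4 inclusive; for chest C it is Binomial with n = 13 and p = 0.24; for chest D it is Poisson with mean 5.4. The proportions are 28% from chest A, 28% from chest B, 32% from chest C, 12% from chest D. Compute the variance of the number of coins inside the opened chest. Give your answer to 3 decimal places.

12.306

Per component, A: μ=10.08, E[X²]=103.219; B: μ=2.5, E[X²]=7.5; C: μ=3.12, E[X²]=12.1056; D: μ=5.4, E[X²]=34.56.
E[X] = 0.28·10.08 + 0.28·2.5 + 0.32·3.12 + 0.12·5.4 = 5.1688.
E[X²] = 0.28·103.219 + 0.28·7.5 + 0.32·12.1056 + 0.12·34.56 = 39.0224.
Var(X) = E[X²] − (E[X])² = 39.0224 − 26.7165 = 12.3059.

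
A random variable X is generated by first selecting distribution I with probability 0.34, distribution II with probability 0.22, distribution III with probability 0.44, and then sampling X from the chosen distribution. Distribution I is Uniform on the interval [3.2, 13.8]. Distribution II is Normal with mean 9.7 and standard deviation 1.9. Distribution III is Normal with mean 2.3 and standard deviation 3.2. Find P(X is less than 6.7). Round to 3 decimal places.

Conditional on each component, P(X < 6.7): I: 0.330189; II: 0.0571741; III: 0.915434.
By total probability, P(X < 6.7) = 0.34·0.330189 + 0.22·0.0571741 + 0.44·0.915434 = 0.527634.

0.528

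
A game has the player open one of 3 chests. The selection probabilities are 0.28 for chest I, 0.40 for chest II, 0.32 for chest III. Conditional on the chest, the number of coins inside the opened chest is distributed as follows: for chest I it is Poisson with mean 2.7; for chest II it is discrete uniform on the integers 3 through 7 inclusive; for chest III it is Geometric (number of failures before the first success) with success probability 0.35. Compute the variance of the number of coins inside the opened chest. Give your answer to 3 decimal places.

Per component, I: μ=2.7, E[X²]=9.99; II: μ=5, E[X²]=27; III: μ=1.85714, E[X²]=8.7551.
E[X] = 0.28·2.7 + 0.4·5 + 0.32·1.85714 = 3.35029.
E[X²] = 0.28·9.99 + 0.4·27 + 0.32·8.7551 = 16.3988.
Var(X) = E[X²] − (E[X])² = 16.3988 − 11.2244 = 5.17442.

5.174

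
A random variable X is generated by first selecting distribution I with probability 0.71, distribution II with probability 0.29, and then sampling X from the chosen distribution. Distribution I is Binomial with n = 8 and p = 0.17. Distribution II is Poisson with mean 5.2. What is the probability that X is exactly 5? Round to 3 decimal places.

0.054

Conditional on each component, P(X = 5): I: 0.00454639; II: 0.174785.
By total probability, P(X = 5) = 0.71·0.00454639 + 0.29·0.174785 = 0.0539156.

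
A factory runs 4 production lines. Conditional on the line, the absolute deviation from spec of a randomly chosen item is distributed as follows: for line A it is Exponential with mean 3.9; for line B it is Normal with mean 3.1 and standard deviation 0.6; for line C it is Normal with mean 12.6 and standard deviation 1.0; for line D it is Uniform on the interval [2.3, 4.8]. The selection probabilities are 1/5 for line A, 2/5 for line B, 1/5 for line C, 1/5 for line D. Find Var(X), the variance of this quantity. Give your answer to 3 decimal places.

Per component, A: μ=3.9, E[X²]=30.42; B: μ=3.1, E[X²]=9.97; C: μ=12.6, E[X²]=159.76; D: μ=3.55, E[X²]=13.1233.
E[X] = 0.2·3.9 + 0.4·3.1 + 0.2·12.6 + 0.2·3.55 = 5.25.
E[X²] = 0.2·30.42 + 0.4·9.97 + 0.2·159.76 + 0.2·13.1233 = 44.6487.
Var(X) = E[X²] − (E[X])² = 44.6487 − 27.5625 = 17.0862.

17.086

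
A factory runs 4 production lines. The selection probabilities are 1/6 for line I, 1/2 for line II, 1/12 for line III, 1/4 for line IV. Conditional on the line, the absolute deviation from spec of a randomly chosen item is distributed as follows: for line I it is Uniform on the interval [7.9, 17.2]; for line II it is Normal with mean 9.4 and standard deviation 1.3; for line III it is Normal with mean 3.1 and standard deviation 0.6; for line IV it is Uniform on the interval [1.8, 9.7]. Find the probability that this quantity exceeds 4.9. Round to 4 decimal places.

0.8185

Conditional on each line, P(X > 4.9): I: 1; II: 0.999731; III: 0.0013499; IV: 0.607595.
By total probability, P(X > 4.9) = 0.166667·1 + 0.5·0.999731 + 0.0833333·0.0013499 + 0.25·0.607595 = 0.818544.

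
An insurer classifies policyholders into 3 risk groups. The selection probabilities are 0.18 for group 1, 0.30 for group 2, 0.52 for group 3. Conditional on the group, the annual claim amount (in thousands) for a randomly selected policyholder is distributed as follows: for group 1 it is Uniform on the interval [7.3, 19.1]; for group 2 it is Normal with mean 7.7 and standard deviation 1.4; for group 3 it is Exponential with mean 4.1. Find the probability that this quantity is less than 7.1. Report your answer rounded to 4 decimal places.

0.5282

Conditional on each group, P(X < 7.1): 1: 0; 2: 0.334118; 3: 0.823018.
By total probability, P(X < 7.1) = 0.18·0 + 0.3·0.334118 + 0.52·0.823018 = 0.528205.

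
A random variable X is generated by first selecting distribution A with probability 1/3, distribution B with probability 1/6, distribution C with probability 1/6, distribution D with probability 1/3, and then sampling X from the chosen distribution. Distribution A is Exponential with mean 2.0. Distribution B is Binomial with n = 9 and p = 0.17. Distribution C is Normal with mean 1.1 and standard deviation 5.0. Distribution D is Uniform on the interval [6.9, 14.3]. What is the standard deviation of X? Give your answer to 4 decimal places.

5.0097

Per component, A: μ=2, E[X²]=8; B: μ=1.53, E[X²]=3.6108; C: μ=1.1, E[X²]=26.21; D: μ=10.6, E[X²]=116.923.
E[X] = 0.333333·2 + 0.166667·1.53 + 0.166667·1.1 + 0.333333·10.6 = 4.63833.
E[X²] = 0.333333·8 + 0.166667·3.6108 + 0.166667·26.21 + 0.333333·116.923 = 46.6112.
Var(X) = E[X²] − (E[X])² = 46.6112 − 21.5141 = 25.0971.
SD(X) = √25.0971 = 5.0097.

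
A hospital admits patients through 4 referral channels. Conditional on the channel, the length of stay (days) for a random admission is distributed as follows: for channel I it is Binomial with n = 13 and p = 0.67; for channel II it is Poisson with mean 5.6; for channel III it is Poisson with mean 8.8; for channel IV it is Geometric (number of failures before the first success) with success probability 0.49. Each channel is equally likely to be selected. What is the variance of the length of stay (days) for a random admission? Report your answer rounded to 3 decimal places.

14.833

Per component, I: μ=8.71, E[X²]=78.7384; II: μ=5.6, E[X²]=36.96; III: μ=8.8, E[X²]=86.24; IV: μ=1.04082, E[X²]=3.20741.
E[X] = 0.25·8.71 + 0.25·5.6 + 0.25·8.8 + 0.25·1.04082 = 6.0377.
E[X²] = 0.25·78.7384 + 0.25·36.96 + 0.25·86.24 + 0.25·3.20741 = 51.2865.
Var(X) = E[X²] − (E[X])² = 51.2865 − 36.4539 = 14.8326.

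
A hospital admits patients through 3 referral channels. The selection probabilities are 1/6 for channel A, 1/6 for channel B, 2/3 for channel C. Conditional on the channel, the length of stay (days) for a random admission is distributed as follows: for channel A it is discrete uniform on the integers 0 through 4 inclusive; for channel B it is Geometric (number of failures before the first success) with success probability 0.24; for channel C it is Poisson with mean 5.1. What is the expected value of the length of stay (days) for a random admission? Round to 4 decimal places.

Component means — A: 2; B: 3.16667; C: 5.1.
E[X] = 0.166667·2 + 0.166667·3.16667 + 0.666667·5.1 = 4.26111.

4.2611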